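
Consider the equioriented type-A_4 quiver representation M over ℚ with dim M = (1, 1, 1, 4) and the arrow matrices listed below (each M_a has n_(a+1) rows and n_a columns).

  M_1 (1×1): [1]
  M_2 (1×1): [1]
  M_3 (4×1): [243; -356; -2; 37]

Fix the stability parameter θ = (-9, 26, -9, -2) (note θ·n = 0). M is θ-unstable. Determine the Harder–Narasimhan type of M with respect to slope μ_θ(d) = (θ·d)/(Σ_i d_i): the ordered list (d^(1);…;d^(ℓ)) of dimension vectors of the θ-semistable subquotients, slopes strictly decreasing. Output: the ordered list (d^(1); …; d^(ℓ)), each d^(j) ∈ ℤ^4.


Interval decomposition of M: I[1,4], I[4,4]^3.
HN type (ℓ=3): μ^(1)=5; μ^(2)=-2; μ^(3)=-9

((0, 1, 1, 1); (0, 0, 0, 3); (1, 0, 0, 0))


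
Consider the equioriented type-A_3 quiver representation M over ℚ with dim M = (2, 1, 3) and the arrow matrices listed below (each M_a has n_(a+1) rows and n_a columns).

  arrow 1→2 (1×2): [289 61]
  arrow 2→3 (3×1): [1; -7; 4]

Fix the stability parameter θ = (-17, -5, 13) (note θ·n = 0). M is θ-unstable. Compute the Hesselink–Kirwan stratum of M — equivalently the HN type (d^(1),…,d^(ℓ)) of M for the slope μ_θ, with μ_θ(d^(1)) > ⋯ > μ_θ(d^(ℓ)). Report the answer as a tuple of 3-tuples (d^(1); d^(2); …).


Barcode: M ≅ I[1,1], I[1,3], I[3,3]^2. HN layers by μ_θ (3 steps, strictly decreasing):
  μ^(1)=13; μ^(2)=-5; μ^(3)=-17

((0, 0, 3); (0, 1, 0); (2, 0, 0))


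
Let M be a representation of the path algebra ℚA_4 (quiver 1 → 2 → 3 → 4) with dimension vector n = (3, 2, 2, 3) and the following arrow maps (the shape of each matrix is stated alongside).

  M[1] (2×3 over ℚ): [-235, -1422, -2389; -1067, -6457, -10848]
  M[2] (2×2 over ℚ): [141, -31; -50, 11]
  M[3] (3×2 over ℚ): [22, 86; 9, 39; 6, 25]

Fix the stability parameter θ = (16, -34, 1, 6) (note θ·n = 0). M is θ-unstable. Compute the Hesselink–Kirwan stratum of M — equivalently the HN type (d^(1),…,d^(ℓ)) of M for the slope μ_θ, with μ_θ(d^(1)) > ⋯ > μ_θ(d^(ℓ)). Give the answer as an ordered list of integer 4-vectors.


Barcode: M ≅ I[1,1], I[1,4]^2, I[4,4]. HN layers by μ_θ (4 steps, strictly decreasing):
  μ^(1)=16; μ^(2)=6; μ^(3)=1; μ^(4)=-9

((1, 0, 0, 0); (0, 0, 0, 3); (0, 0, 2, 0); (2, 2, 0, 0))


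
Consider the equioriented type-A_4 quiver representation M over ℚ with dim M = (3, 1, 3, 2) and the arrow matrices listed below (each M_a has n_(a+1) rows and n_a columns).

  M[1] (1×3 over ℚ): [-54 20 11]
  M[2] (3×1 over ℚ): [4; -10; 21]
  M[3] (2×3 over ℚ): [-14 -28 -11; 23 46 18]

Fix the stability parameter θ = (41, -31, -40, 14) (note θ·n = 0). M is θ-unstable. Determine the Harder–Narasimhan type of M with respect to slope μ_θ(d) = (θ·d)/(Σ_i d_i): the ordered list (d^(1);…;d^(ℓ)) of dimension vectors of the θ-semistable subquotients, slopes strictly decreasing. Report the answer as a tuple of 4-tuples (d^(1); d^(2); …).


Via rank(M_{q-1}∘⋯∘M_p): M ≅ I[1,1]^2, I[1,4], I[3,3], I[3,4].
μ_θ-semistable layers: μ^(1)=41; μ^(2)=14; μ^(3)=-10; μ^(4)=-40

((2, 0, 0, 0); (0, 0, 0, 2); (1, 1, 1, 0); (0, 0, 2, 0))


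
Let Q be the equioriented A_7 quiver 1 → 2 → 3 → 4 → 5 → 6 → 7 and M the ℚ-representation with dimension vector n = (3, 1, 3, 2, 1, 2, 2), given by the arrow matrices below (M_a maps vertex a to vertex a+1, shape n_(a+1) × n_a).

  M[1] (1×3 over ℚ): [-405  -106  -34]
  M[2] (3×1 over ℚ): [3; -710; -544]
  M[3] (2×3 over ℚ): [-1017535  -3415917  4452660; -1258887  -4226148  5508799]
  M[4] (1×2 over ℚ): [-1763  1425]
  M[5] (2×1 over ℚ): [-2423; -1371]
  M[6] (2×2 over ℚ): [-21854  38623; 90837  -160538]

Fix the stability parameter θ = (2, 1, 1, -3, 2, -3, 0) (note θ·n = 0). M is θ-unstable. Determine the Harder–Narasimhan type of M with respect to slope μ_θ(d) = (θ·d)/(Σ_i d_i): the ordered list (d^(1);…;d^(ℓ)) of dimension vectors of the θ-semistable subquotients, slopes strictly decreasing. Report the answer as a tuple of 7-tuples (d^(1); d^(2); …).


Interval decomposition of M: I[1,1]^2, I[1,4], I[3,3], I[3,7], I[6,7].
HN type (ℓ=7): μ^(1)=2; μ^(2)=1; μ^(3)=1/4; μ^(4)=0; μ^(5)=-1/2; μ^(6)=-1; μ^(7)=-3

((2, 0, 0, 0, 0, 0, 0); (0, 0, 1, 0, 0, 0, 0); (1, 1, 1, 1, 0, 0, 0); (0, 0, 0, 0, 0, 0, 2); (0, 0, 0, 0, 1, 1, 0); (0, 0, 1, 1, 0, 0, 0); (0, 0, 0, 0, 0, 1, 0))


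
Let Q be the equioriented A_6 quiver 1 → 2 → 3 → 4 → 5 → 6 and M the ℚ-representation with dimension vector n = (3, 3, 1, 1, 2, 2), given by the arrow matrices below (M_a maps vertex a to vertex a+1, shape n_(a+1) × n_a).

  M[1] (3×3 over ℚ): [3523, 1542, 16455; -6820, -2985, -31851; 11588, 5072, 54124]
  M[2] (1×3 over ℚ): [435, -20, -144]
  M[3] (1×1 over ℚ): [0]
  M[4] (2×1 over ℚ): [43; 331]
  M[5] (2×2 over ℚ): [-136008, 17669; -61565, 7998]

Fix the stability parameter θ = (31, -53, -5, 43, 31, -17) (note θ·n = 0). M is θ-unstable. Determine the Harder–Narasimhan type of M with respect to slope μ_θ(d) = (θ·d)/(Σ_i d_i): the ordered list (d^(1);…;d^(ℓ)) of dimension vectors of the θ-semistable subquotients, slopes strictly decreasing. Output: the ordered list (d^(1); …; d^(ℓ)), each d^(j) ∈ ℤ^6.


Barcode: M ≅ I[1,1], I[1,2], I[1,3], I[2,2], I[4,6], I[5,6]. HN layers by μ_θ (6 steps, strictly decreasing):
  μ^(1)=31; μ^(2)=19; μ^(3)=7; μ^(4)=-5; μ^(5)=-11; μ^(6)=-53

((1, 0, 0, 0, 0, 0); (0, 0, 0, 1, 1, 1); (0, 0, 0, 0, 1, 1); (0, 0, 1, 0, 0, 0); (2, 2, 0, 0, 0, 0); (0, 1, 0, 0, 0, 0))


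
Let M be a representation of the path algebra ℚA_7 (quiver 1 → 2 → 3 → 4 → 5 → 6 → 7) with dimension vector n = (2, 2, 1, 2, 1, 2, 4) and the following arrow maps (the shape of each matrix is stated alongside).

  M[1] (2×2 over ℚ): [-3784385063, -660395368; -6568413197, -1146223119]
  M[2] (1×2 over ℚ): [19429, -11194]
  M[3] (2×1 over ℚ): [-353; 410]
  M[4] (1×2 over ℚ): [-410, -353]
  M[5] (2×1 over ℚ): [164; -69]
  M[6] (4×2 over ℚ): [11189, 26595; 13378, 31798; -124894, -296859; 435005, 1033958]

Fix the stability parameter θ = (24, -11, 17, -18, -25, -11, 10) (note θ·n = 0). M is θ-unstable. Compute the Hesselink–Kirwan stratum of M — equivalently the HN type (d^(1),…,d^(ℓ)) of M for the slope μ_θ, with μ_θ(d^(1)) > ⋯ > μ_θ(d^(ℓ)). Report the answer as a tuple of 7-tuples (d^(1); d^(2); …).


Interval decomposition of M: I[1,2], I[1,4], I[4,7], I[6,7], I[7,7]^2.
HN type (ℓ=5): μ^(1)=10; μ^(2)=13/2; μ^(3)=3; μ^(4)=-11; μ^(5)=-43/2

((0, 0, 0, 0, 0, 0, 4); (1, 1, 0, 0, 0, 0, 0); (1, 1, 1, 1, 0, 0, 0); (0, 0, 0, 0, 0, 2, 0); (0, 0, 0, 1, 1, 0, 0))


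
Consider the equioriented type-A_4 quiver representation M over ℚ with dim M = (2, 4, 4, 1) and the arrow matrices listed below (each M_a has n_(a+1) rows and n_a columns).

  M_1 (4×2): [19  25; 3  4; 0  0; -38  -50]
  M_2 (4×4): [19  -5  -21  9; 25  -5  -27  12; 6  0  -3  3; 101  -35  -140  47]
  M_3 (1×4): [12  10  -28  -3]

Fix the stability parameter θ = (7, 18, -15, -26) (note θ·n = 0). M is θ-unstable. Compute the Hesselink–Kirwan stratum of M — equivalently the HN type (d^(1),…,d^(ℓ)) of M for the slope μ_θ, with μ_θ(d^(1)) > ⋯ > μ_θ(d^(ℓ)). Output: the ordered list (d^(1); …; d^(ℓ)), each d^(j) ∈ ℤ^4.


Via rank(M_{q-1}∘⋯∘M_p): M ≅ I[1,2], I[1,4], I[2,3]^2, I[3,3].
μ_θ-semistable layers: μ^(1)=18; μ^(2)=7; μ^(3)=3/2; μ^(4)=-4; μ^(5)=-15

((0, 1, 0, 0); (1, 0, 0, 0); (0, 2, 2, 0); (1, 1, 1, 1); (0, 0, 1, 0))


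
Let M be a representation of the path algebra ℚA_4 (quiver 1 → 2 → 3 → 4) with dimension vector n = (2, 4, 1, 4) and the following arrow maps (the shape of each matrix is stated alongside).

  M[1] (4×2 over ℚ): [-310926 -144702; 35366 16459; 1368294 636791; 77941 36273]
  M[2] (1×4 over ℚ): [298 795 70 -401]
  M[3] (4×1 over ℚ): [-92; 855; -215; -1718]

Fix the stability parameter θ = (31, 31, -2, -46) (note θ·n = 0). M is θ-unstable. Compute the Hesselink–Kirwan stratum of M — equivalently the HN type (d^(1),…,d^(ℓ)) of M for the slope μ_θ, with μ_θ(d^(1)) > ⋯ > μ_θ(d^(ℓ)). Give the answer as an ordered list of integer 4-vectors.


Via rank(M_{q-1}∘⋯∘M_p): M ≅ I[1,2], I[1,4], I[2,2]^2, I[4,4]^3.
μ_θ-semistable layers: μ^(1)=31; μ^(2)=7/2; μ^(3)=-46

((1, 3, 0, 0); (1, 1, 1, 1); (0, 0, 0, 3))


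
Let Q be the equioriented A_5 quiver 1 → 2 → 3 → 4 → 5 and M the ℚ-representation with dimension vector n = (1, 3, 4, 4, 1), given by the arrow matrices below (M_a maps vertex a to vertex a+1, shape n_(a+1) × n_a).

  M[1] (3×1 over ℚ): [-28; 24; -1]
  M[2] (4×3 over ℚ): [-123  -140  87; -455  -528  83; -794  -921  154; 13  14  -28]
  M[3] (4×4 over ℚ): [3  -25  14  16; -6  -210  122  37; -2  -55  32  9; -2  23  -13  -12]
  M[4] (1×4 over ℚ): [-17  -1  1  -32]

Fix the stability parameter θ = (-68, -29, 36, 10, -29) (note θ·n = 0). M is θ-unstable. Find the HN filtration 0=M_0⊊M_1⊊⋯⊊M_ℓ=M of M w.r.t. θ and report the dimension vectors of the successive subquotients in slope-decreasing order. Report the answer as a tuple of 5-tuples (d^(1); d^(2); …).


Via rank(M_{q-1}∘⋯∘M_p): M ≅ I[1,5], I[2,4]^2, I[3,4].
μ_θ-semistable layers: μ^(1)=23; μ^(2)=17/3; μ^(3)=-29; μ^(4)=-68

((0, 0, 3, 3, 0); (0, 0, 1, 1, 1); (0, 3, 0, 0, 0); (1, 0, 0, 0, 0))


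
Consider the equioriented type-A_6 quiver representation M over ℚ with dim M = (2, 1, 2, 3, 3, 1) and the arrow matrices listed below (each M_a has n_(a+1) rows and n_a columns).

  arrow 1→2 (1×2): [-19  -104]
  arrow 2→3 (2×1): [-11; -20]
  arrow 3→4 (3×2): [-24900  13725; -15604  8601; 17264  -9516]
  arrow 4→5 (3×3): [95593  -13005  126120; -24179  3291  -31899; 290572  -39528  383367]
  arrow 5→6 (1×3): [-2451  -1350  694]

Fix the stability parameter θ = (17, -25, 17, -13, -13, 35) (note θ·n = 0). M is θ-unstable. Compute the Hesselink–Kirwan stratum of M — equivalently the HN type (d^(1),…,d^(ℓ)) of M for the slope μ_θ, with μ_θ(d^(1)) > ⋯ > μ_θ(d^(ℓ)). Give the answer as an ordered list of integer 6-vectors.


Barcode: M ≅ I[1,1], I[1,4], I[3,3], I[4,5], I[4,6], I[5,5]. HN layers by μ_θ (5 steps, strictly decreasing):
  μ^(1)=35; μ^(2)=17; μ^(3)=2; μ^(4)=-4; μ^(5)=-13

((0, 0, 0, 0, 0, 1); (1, 0, 1, 0, 0, 0); (0, 0, 1, 1, 0, 0); (1, 1, 0, 0, 0, 0); (0, 0, 0, 2, 3, 0))


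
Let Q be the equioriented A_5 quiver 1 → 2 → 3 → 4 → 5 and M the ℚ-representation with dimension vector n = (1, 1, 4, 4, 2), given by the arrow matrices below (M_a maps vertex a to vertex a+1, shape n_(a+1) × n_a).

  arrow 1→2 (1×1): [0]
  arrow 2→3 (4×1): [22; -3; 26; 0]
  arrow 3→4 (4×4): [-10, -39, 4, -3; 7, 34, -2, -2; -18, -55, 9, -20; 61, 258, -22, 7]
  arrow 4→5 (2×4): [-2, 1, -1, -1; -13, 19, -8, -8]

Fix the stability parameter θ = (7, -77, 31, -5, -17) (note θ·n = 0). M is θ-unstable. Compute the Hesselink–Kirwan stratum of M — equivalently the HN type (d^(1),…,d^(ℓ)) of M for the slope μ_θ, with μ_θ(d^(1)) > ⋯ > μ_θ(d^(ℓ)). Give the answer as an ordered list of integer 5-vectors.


Interval decomposition of M: I[1,1], I[2,5], I[3,4]^2, I[3,5].
HN type (ℓ=4): μ^(1)=13; μ^(2)=7; μ^(3)=3; μ^(4)=-77

((0, 0, 2, 2, 0); (1, 0, 0, 0, 0); (0, 0, 2, 2, 2); (0, 1, 0, 0, 0))


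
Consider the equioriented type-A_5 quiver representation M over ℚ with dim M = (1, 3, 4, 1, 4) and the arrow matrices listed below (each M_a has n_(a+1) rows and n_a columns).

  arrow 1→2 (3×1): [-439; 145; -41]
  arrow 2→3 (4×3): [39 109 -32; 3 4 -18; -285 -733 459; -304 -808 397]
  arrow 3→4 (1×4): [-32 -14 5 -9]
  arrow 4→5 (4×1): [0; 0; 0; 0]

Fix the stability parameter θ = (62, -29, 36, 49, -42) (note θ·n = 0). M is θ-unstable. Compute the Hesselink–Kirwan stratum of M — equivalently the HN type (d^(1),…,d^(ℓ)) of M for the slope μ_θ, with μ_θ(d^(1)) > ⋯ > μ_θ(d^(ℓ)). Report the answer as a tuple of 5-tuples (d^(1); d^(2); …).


Interval decomposition of M: I[1,4], I[2,3]^2, I[3,3], I[5,5]^4.
HN type (ℓ=5): μ^(1)=49; μ^(2)=36; μ^(3)=33/2; μ^(4)=-29; μ^(5)=-42

((0, 0, 0, 1, 0); (0, 0, 4, 0, 0); (1, 1, 0, 0, 0); (0, 2, 0, 0, 0); (0, 0, 0, 0, 4))


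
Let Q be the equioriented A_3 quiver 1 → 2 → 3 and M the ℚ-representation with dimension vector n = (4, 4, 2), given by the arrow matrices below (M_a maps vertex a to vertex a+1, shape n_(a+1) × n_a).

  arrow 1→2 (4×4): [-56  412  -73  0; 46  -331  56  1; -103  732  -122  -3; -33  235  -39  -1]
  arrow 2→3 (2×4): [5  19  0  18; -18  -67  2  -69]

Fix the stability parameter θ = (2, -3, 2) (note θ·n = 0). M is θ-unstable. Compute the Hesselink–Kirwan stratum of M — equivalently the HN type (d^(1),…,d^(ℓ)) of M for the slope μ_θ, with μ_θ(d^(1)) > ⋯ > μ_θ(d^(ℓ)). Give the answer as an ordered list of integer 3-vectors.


Barcode: M ≅ I[1,2]^2, I[1,3]^2. HN layers by μ_θ (2 steps, strictly decreasing):
  μ^(1)=2; μ^(2)=-1/2

((0, 0, 2); (4, 4, 0))


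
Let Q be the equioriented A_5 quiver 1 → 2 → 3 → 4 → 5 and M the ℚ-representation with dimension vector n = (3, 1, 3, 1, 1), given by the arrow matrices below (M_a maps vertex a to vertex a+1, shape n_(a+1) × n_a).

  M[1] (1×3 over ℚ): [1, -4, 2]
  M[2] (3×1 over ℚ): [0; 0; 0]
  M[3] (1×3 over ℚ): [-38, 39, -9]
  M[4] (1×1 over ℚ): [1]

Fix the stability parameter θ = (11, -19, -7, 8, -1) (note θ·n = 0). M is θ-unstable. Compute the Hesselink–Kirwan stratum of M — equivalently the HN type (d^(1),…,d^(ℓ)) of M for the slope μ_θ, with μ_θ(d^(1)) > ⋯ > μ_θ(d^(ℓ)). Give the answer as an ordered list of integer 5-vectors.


Interval decomposition of M: I[1,1]^2, I[1,2], I[3,3]^2, I[3,5].
HN type (ℓ=4): μ^(1)=11; μ^(2)=7/2; μ^(3)=-4; μ^(4)=-7

((2, 0, 0, 0, 0); (0, 0, 0, 1, 1); (1, 1, 0, 0, 0); (0, 0, 3, 0, 0))


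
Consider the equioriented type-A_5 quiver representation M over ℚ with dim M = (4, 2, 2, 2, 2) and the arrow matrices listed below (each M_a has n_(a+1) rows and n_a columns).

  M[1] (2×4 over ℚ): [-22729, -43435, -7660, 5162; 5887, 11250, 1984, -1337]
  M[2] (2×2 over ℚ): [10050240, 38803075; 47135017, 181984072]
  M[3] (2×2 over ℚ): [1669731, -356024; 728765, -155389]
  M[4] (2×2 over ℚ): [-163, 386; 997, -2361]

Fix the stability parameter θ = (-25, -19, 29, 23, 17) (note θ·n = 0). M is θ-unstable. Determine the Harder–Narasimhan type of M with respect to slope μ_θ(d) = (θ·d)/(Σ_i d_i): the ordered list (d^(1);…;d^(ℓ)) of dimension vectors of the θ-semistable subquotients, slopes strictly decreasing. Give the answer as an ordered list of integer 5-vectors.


Via rank(M_{q-1}∘⋯∘M_p): M ≅ I[1,1]^2, I[1,5]^2.
μ_θ-semistable layers: μ^(1)=23; μ^(2)=-19; μ^(3)=-25

((0, 0, 2, 2, 2); (0, 2, 0, 0, 0); (4, 0, 0, 0, 0))


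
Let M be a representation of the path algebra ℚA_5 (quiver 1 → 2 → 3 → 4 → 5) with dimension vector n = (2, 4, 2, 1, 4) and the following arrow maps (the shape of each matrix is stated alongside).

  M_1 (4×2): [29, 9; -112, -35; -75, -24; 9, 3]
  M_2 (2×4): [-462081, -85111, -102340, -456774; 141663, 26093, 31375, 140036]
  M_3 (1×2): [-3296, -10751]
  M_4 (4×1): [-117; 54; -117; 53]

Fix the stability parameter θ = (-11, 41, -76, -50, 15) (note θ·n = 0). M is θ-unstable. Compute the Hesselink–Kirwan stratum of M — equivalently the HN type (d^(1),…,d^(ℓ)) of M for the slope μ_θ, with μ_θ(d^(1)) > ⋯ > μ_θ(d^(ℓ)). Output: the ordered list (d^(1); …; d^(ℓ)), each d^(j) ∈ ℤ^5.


Barcode: M ≅ I[1,2], I[1,5], I[2,2], I[2,3], I[5,5]^3. HN layers by μ_θ (5 steps, strictly decreasing):
  μ^(1)=41; μ^(2)=15; μ^(3)=-11; μ^(4)=-35/2; μ^(5)=-24

((0, 2, 0, 0, 0); (0, 0, 0, 0, 4); (1, 0, 0, 0, 0); (0, 1, 1, 0, 0); (1, 1, 1, 1, 0))


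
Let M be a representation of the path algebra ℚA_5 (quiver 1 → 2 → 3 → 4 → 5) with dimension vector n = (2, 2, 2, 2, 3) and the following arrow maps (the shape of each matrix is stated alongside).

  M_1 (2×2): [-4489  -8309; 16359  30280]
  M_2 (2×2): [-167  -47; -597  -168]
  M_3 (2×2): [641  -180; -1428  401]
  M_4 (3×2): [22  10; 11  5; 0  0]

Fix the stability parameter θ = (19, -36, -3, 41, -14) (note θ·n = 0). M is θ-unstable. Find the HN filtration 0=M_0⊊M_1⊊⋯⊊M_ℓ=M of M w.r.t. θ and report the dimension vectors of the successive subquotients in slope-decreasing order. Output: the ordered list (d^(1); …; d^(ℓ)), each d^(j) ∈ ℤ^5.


Barcode: M ≅ I[1,4], I[1,5], I[5,5]^2. HN layers by μ_θ (5 steps, strictly decreasing):
  μ^(1)=41; μ^(2)=27/2; μ^(3)=-3; μ^(4)=-17/2; μ^(5)=-14

((0, 0, 0, 1, 0); (0, 0, 0, 1, 1); (0, 0, 2, 0, 0); (2, 2, 0, 0, 0); (0, 0, 0, 0, 2))


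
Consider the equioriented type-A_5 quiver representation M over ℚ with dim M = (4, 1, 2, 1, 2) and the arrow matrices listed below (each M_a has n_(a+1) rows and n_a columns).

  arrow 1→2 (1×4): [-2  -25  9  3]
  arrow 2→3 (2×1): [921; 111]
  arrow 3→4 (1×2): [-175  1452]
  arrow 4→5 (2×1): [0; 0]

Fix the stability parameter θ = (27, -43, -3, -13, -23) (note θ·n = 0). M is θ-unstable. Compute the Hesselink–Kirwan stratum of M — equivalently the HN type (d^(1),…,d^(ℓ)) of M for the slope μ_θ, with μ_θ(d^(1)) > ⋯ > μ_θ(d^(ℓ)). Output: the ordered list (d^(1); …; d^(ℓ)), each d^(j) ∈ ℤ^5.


Barcode: M ≅ I[1,1]^3, I[1,4], I[3,3], I[5,5]^2. HN layers by μ_θ (4 steps, strictly decreasing):
  μ^(1)=27; μ^(2)=-3; μ^(3)=-8; μ^(4)=-23

((3, 0, 0, 0, 0); (0, 0, 1, 0, 0); (1, 1, 1, 1, 0); (0, 0, 0, 0, 2))


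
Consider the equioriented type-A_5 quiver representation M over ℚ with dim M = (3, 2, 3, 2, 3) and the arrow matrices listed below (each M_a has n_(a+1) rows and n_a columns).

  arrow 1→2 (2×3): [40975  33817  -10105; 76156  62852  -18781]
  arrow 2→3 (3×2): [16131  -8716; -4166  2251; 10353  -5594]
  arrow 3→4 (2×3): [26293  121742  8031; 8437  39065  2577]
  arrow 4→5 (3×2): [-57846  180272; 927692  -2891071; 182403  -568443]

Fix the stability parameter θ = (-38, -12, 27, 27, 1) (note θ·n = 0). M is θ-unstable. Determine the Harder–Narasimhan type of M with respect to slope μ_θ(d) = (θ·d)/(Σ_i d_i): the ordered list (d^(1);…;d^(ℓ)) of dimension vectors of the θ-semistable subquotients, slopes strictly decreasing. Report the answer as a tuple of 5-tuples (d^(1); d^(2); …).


Interval decomposition of M: I[1,1], I[1,5]^2, I[3,3], I[5,5].
HN type (ℓ=5): μ^(1)=27; μ^(2)=55/3; μ^(3)=1; μ^(4)=-12; μ^(5)=-38

((0, 0, 1, 0, 0); (0, 0, 2, 2, 2); (0, 0, 0, 0, 1); (0, 2, 0, 0, 0); (3, 0, 0, 0, 0))


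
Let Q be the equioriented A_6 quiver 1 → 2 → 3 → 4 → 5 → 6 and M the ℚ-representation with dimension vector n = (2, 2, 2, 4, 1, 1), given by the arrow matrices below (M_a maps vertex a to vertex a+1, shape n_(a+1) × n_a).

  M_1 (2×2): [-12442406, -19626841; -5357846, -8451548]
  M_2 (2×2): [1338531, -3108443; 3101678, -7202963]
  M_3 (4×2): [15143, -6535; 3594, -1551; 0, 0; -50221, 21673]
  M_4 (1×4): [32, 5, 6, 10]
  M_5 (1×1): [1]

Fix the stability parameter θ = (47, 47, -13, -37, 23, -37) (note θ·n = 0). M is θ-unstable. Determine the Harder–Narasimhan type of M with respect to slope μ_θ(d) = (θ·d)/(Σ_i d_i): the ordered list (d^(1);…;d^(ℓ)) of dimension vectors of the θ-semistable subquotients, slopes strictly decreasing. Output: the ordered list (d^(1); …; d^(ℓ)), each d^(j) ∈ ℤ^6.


Via rank(M_{q-1}∘⋯∘M_p): M ≅ I[1,4], I[1,6], I[4,4]^2.
μ_θ-semistable layers: μ^(1)=11; μ^(2)=5; μ^(3)=-37

((1, 1, 1, 1, 0, 0); (1, 1, 1, 1, 1, 1); (0, 0, 0, 2, 0, 0))


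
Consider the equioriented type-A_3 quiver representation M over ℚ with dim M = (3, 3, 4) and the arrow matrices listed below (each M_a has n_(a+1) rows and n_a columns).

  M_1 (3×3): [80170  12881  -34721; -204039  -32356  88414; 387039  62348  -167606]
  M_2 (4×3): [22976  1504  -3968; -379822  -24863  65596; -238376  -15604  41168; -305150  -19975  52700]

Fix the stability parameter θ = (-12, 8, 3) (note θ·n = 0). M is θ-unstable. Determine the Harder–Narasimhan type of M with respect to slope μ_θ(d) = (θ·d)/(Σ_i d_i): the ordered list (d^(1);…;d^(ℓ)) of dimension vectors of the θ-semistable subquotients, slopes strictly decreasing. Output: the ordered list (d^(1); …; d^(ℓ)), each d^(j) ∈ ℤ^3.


Barcode: M ≅ I[1,1], I[1,2], I[1,3], I[2,2], I[3,3]^3. HN layers by μ_θ (4 steps, strictly decreasing):
  μ^(1)=8; μ^(2)=11/2; μ^(3)=3; μ^(4)=-12

((0, 2, 0); (0, 1, 1); (0, 0, 3); (3, 0, 0))


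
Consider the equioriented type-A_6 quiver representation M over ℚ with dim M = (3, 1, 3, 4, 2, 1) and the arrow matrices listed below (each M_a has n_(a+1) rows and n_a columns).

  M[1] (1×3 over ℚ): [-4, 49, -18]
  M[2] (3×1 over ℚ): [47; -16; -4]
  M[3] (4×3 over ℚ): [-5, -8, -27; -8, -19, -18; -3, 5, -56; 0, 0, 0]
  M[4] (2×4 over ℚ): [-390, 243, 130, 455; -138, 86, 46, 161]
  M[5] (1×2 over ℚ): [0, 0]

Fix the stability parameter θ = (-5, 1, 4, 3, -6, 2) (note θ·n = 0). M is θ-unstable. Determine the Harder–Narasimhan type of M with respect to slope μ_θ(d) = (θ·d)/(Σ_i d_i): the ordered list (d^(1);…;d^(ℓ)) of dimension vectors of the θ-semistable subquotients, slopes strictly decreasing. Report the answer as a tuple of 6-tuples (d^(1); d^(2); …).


Interval decomposition of M: I[1,1]^2, I[1,4], I[3,5]^2, I[4,4], I[6,6].
HN type (ℓ=6): μ^(1)=7/2; μ^(2)=3; μ^(3)=2; μ^(4)=1; μ^(5)=1/3; μ^(6)=-5

((0, 0, 1, 1, 0, 0); (0, 0, 0, 1, 0, 0); (0, 0, 0, 0, 0, 1); (0, 1, 0, 0, 0, 0); (0, 0, 2, 2, 2, 0); (3, 0, 0, 0, 0, 0))


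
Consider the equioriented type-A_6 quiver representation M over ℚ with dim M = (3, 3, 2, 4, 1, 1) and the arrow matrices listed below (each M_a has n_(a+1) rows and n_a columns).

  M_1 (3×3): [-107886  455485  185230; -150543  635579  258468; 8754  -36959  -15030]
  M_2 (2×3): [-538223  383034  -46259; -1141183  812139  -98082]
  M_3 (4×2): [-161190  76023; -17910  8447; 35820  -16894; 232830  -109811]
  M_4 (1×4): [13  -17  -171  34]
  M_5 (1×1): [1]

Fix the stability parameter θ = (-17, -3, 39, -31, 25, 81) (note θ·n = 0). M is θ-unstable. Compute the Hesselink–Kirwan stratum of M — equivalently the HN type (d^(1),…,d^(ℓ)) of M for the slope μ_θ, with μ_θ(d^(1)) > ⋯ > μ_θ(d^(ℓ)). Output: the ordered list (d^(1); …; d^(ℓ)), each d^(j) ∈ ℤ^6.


Interval decomposition of M: I[1,2], I[1,3], I[1,4], I[4,4]^2, I[4,6].
HN type (ℓ=7): μ^(1)=81; μ^(2)=39; μ^(3)=25; μ^(4)=4; μ^(5)=-3; μ^(6)=-17; μ^(7)=-31

((0, 0, 0, 0, 0, 1); (0, 0, 1, 0, 0, 0); (0, 0, 0, 0, 1, 0); (0, 0, 1, 1, 0, 0); (0, 3, 0, 0, 0, 0); (3, 0, 0, 0, 0, 0); (0, 0, 0, 3, 0, 0))


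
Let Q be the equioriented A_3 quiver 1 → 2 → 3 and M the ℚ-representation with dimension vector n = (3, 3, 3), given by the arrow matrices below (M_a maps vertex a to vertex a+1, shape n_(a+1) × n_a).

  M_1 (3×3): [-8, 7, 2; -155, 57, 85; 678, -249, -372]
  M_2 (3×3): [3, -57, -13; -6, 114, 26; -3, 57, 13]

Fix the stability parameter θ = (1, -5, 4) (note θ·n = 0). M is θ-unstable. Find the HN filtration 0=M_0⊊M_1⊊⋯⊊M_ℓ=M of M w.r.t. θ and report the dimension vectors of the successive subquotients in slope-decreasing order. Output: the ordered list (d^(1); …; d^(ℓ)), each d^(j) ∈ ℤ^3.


Barcode: M ≅ I[1,1], I[1,2], I[1,3], I[2,2], I[3,3]^2. HN layers by μ_θ (4 steps, strictly decreasing):
  μ^(1)=4; μ^(2)=1; μ^(3)=-2; μ^(4)=-5

((0, 0, 3); (1, 0, 0); (2, 2, 0); (0, 1, 0))


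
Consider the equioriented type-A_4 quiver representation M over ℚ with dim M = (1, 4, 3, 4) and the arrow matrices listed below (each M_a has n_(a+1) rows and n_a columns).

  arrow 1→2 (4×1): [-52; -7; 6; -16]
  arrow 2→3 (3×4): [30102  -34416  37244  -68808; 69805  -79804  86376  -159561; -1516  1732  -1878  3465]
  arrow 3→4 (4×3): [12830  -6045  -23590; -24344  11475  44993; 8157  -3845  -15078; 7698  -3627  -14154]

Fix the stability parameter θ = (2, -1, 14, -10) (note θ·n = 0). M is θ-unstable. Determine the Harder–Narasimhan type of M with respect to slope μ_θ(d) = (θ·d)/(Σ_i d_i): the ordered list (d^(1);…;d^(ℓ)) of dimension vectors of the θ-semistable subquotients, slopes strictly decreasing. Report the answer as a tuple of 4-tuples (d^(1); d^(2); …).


Interval decomposition of M: I[1,2], I[2,2], I[2,4]^2, I[3,4], I[4,4].
HN type (ℓ=4): μ^(1)=2; μ^(2)=1/2; μ^(3)=-1; μ^(4)=-10

((0, 0, 3, 3); (1, 1, 0, 0); (0, 3, 0, 0); (0, 0, 0, 1))


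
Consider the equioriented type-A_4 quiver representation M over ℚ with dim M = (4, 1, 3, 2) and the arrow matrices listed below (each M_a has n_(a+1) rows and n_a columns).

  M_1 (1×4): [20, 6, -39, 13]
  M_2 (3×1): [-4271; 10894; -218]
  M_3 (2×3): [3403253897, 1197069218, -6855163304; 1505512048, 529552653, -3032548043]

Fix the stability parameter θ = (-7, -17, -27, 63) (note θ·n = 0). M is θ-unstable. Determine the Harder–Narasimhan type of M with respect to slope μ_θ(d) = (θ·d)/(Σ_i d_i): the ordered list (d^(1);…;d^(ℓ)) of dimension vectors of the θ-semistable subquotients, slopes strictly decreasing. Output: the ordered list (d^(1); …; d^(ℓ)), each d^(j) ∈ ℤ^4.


Via rank(M_{q-1}∘⋯∘M_p): M ≅ I[1,1]^3, I[1,4], I[3,3], I[3,4].
μ_θ-semistable layers: μ^(1)=63; μ^(2)=-7; μ^(3)=-17; μ^(4)=-27

((0, 0, 0, 2); (3, 0, 0, 0); (1, 1, 1, 0); (0, 0, 2, 0))


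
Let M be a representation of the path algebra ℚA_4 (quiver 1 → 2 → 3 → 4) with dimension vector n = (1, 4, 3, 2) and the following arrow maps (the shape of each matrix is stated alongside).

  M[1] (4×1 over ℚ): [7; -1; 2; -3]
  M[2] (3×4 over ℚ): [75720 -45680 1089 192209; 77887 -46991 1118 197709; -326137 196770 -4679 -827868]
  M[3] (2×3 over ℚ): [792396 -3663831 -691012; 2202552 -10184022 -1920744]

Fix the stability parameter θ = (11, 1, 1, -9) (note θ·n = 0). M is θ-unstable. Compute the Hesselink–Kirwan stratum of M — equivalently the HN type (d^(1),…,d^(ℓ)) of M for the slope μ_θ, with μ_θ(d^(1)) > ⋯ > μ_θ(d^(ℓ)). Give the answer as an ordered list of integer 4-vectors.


Interval decomposition of M: I[1,4], I[2,2], I[2,3]^2, I[4,4].
HN type (ℓ=2): μ^(1)=1; μ^(2)=-9

((1, 4, 3, 1); (0, 0, 0, 1))


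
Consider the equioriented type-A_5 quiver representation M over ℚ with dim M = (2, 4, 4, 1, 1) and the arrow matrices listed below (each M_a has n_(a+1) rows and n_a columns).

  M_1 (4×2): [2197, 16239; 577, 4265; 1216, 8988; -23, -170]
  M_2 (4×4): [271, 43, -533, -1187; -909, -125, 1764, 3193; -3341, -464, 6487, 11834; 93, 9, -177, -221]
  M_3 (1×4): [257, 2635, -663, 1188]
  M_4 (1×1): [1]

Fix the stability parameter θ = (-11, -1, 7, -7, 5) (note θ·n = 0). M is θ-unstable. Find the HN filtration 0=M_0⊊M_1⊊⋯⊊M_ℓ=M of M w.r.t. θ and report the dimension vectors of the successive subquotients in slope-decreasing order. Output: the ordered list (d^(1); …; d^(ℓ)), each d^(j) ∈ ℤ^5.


Via rank(M_{q-1}∘⋯∘M_p): M ≅ I[1,3], I[1,5], I[2,3]^2.
μ_θ-semistable layers: μ^(1)=7; μ^(2)=5; μ^(3)=0; μ^(4)=-1; μ^(5)=-11

((0, 0, 3, 0, 0); (0, 0, 0, 0, 1); (0, 0, 1, 1, 0); (0, 4, 0, 0, 0); (2, 0, 0, 0, 0))


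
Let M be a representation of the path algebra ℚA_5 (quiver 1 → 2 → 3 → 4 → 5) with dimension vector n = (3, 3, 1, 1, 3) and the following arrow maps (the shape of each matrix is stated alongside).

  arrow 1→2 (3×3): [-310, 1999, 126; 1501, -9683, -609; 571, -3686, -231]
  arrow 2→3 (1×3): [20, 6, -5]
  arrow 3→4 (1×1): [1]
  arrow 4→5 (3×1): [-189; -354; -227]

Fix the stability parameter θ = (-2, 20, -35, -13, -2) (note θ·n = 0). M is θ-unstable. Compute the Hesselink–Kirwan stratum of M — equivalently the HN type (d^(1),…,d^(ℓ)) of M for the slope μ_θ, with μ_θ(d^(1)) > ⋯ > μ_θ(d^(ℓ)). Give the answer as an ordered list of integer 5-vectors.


Interval decomposition of M: I[1,1], I[1,2], I[1,5], I[2,2], I[5,5]^2.
HN type (ℓ=3): μ^(1)=20; μ^(2)=-2; μ^(3)=-15/2

((0, 2, 0, 0, 0); (2, 0, 0, 0, 3); (1, 1, 1, 1, 0))


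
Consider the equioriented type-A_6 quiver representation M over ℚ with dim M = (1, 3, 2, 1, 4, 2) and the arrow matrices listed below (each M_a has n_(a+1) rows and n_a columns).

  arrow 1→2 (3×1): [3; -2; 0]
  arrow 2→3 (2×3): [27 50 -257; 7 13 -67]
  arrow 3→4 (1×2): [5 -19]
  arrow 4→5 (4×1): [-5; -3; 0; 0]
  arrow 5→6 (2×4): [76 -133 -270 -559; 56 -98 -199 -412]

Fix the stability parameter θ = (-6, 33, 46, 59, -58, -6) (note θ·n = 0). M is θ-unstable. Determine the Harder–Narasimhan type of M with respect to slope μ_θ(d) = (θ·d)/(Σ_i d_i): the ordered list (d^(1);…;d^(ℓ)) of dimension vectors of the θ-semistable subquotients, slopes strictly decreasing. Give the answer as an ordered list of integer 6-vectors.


Barcode: M ≅ I[1,3], I[2,2], I[2,6], I[5,5]^2, I[5,6]. HN layers by μ_θ (5 steps, strictly decreasing):
  μ^(1)=46; μ^(2)=33; μ^(3)=74/5; μ^(4)=-6; μ^(5)=-58

((0, 0, 1, 0, 0, 0); (0, 2, 0, 0, 0, 0); (0, 1, 1, 1, 1, 1); (1, 0, 0, 0, 0, 1); (0, 0, 0, 0, 3, 0))


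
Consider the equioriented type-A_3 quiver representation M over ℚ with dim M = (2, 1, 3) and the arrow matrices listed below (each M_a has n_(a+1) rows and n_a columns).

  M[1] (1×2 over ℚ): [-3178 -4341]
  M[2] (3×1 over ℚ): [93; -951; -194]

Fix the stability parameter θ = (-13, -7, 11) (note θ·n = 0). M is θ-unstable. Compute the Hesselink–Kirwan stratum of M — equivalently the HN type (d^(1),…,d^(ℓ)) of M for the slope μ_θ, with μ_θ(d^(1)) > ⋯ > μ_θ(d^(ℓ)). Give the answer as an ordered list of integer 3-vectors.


Via rank(M_{q-1}∘⋯∘M_p): M ≅ I[1,1], I[1,3], I[3,3]^2.
μ_θ-semistable layers: μ^(1)=11; μ^(2)=-7; μ^(3)=-13

((0, 0, 3); (0, 1, 0); (2, 0, 0))


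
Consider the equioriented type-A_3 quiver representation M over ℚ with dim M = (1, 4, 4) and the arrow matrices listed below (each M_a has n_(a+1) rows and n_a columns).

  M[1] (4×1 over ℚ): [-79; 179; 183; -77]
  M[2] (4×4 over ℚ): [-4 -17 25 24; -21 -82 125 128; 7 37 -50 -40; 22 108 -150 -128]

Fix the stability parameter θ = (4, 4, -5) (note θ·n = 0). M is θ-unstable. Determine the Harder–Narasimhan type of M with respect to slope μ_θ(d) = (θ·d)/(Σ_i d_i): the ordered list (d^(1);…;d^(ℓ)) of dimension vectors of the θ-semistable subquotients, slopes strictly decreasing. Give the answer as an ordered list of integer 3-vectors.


Interval decomposition of M: I[1,2], I[2,2], I[2,3]^2, I[3,3]^2.
HN type (ℓ=3): μ^(1)=4; μ^(2)=-1/2; μ^(3)=-5

((1, 2, 0); (0, 2, 2); (0, 0, 2))


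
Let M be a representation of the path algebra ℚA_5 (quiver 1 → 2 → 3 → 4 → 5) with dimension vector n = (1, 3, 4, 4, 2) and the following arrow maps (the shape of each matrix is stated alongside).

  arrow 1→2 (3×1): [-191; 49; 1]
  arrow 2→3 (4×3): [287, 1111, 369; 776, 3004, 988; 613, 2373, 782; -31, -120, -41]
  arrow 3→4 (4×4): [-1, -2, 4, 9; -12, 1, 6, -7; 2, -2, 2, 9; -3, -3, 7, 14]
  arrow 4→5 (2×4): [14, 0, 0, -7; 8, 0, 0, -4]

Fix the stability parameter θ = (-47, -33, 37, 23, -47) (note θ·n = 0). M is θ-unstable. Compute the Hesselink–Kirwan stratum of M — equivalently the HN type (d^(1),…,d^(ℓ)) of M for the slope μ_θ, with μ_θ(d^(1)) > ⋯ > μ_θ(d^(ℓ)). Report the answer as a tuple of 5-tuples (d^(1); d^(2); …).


Interval decomposition of M: I[1,5], I[2,4]^2, I[3,4], I[5,5].
HN type (ℓ=4): μ^(1)=30; μ^(2)=13/3; μ^(3)=-33; μ^(4)=-47

((0, 0, 3, 3, 0); (0, 0, 1, 1, 1); (0, 3, 0, 0, 0); (1, 0, 0, 0, 1))


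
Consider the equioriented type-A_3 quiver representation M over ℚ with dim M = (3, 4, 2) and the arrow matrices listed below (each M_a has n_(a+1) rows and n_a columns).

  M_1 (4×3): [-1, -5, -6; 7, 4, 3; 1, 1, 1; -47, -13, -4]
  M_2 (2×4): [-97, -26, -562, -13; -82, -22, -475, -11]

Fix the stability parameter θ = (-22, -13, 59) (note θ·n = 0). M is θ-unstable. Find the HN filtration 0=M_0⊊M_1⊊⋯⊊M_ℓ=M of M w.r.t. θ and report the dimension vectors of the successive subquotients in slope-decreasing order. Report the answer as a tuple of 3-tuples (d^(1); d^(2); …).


Via rank(M_{q-1}∘⋯∘M_p): M ≅ I[1,2]^2, I[1,3], I[2,3].
μ_θ-semistable layers: μ^(1)=59; μ^(2)=-13; μ^(3)=-22

((0, 0, 2); (0, 4, 0); (3, 0, 0))


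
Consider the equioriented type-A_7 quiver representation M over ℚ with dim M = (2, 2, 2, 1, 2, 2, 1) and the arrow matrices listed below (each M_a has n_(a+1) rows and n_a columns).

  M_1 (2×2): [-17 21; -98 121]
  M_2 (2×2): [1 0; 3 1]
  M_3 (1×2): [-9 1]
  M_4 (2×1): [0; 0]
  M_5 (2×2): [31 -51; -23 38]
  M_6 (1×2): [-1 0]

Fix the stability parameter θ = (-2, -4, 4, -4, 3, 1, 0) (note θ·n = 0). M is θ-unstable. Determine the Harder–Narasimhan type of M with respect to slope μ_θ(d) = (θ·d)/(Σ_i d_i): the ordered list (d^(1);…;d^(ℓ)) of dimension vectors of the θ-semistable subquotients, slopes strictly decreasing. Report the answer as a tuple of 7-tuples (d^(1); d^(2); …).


Barcode: M ≅ I[1,3], I[1,4], I[5,6], I[5,7]. HN layers by μ_θ (5 steps, strictly decreasing):
  μ^(1)=4; μ^(2)=2; μ^(3)=4/3; μ^(4)=0; μ^(5)=-3

((0, 0, 1, 0, 0, 0, 0); (0, 0, 0, 0, 1, 1, 0); (0, 0, 0, 0, 1, 1, 1); (0, 0, 1, 1, 0, 0, 0); (2, 2, 0, 0, 0, 0, 0))


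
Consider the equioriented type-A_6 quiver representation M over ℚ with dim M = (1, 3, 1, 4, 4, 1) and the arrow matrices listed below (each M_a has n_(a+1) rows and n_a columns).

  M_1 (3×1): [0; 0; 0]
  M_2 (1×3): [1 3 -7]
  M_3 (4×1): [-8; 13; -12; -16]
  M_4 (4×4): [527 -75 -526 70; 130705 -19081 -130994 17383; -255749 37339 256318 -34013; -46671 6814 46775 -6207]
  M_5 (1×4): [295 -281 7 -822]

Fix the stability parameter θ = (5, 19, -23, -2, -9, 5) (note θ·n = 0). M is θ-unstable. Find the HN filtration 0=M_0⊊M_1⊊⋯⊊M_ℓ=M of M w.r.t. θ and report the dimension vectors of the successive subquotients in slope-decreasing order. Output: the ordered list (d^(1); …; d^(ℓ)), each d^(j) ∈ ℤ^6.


Interval decomposition of M: I[1,1], I[2,2]^2, I[2,6], I[4,5]^3.
HN type (ℓ=4): μ^(1)=19; μ^(2)=5; μ^(3)=-15/4; μ^(4)=-11/2

((0, 2, 0, 0, 0, 0); (1, 0, 0, 0, 0, 1); (0, 1, 1, 1, 1, 0); (0, 0, 0, 3, 3, 0))


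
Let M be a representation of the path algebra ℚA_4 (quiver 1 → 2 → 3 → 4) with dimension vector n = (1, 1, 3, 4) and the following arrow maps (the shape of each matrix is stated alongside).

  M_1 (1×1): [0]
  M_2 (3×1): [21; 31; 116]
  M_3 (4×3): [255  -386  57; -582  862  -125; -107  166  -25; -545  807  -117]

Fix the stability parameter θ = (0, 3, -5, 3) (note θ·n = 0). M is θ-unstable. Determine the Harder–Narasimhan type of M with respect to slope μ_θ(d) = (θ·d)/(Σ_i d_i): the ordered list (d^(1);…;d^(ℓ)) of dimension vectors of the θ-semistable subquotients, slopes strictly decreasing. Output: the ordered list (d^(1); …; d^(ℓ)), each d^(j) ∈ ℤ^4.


Via rank(M_{q-1}∘⋯∘M_p): M ≅ I[1,1], I[2,4], I[3,4]^2, I[4,4].
μ_θ-semistable layers: μ^(1)=3; μ^(2)=0; μ^(3)=-1; μ^(4)=-5

((0, 0, 0, 4); (1, 0, 0, 0); (0, 1, 1, 0); (0, 0, 2, 0))


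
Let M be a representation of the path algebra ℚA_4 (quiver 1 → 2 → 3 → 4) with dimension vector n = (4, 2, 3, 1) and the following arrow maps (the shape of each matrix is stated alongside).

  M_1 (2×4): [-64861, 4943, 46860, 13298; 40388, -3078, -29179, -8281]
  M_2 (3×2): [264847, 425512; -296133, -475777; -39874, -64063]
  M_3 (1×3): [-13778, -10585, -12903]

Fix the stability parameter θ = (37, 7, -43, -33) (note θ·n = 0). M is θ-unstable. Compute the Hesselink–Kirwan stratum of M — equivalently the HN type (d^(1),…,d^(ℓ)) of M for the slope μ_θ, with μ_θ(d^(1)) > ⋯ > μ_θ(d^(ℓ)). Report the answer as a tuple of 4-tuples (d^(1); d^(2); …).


Interval decomposition of M: I[1,1]^2, I[1,3], I[1,4], I[3,3].
HN type (ℓ=4): μ^(1)=37; μ^(2)=1/3; μ^(3)=-8; μ^(4)=-43

((2, 0, 0, 0); (1, 1, 1, 0); (1, 1, 1, 1); (0, 0, 1, 0))


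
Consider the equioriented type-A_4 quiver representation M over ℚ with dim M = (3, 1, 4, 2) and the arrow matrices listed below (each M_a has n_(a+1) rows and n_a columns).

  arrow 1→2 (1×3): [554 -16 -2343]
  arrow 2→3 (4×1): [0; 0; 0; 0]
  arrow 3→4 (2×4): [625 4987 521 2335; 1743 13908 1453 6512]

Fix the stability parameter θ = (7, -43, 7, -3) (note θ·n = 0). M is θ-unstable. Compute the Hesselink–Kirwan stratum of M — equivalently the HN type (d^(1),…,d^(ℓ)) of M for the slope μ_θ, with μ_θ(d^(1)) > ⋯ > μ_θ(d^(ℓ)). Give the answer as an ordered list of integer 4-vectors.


Barcode: M ≅ I[1,1]^2, I[1,2], I[3,3]^2, I[3,4]^2. HN layers by μ_θ (3 steps, strictly decreasing):
  μ^(1)=7; μ^(2)=2; μ^(3)=-18

((2, 0, 2, 0); (0, 0, 2, 2); (1, 1, 0, 0))


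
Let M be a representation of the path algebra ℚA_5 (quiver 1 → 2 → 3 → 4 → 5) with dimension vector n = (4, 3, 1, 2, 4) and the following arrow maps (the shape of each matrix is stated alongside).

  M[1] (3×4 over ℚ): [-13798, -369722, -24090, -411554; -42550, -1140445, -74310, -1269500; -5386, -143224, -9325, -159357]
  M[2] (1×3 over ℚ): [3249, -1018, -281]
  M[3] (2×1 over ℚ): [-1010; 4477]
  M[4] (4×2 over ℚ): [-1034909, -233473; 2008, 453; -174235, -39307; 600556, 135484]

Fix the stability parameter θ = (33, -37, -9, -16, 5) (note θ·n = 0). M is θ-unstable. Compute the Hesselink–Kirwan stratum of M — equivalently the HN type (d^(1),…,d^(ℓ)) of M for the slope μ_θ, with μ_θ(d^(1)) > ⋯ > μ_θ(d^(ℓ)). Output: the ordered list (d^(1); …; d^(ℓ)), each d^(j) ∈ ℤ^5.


Via rank(M_{q-1}∘⋯∘M_p): M ≅ I[1,1], I[1,2]^2, I[1,5], I[4,5], I[5,5]^2.
μ_θ-semistable layers: μ^(1)=33; μ^(2)=5; μ^(3)=-2; μ^(4)=-29/4; μ^(5)=-16

((1, 0, 0, 0, 0); (0, 0, 0, 0, 4); (2, 2, 0, 0, 0); (1, 1, 1, 1, 0); (0, 0, 0, 1, 0))


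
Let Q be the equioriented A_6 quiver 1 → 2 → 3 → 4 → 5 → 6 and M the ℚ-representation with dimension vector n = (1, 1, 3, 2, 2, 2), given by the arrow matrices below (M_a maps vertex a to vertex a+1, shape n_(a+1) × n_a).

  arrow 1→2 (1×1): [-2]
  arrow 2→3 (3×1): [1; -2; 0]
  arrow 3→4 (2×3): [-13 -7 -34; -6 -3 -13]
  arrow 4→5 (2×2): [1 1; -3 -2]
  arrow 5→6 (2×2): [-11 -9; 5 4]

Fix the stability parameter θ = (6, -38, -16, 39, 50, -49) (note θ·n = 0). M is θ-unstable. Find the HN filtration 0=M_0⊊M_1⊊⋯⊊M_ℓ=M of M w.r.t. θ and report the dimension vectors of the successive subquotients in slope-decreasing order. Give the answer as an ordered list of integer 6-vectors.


Barcode: M ≅ I[1,6], I[3,3], I[3,6]. HN layers by μ_θ (2 steps, strictly decreasing):
  μ^(1)=40/3; μ^(2)=-16

((0, 0, 0, 2, 2, 2); (1, 1, 3, 0, 0, 0))


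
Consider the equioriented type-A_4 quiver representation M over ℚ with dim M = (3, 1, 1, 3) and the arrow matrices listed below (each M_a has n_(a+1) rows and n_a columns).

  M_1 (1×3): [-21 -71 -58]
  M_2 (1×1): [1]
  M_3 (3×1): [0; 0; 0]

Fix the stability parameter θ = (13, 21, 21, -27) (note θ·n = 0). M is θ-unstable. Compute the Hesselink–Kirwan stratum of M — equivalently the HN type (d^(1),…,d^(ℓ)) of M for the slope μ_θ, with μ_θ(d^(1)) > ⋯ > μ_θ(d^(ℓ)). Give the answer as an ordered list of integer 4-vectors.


Barcode: M ≅ I[1,1]^2, I[1,3], I[4,4]^3. HN layers by μ_θ (3 steps, strictly decreasing):
  μ^(1)=21; μ^(2)=13; μ^(3)=-27

((0, 1, 1, 0); (3, 0, 0, 0); (0, 0, 0, 3))


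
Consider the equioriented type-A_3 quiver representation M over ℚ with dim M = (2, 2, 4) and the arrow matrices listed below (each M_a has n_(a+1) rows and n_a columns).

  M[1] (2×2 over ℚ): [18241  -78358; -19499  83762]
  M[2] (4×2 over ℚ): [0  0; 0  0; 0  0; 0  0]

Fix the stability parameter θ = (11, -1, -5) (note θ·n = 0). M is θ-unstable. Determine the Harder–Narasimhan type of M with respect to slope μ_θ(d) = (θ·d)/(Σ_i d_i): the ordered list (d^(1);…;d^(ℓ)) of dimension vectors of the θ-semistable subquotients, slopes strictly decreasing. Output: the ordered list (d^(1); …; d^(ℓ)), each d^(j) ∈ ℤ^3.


Via rank(M_{q-1}∘⋯∘M_p): M ≅ I[1,1], I[1,2], I[2,2], I[3,3]^4.
μ_θ-semistable layers: μ^(1)=11; μ^(2)=5; μ^(3)=-1; μ^(4)=-5

((1, 0, 0); (1, 1, 0); (0, 1, 0); (0, 0, 4))
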